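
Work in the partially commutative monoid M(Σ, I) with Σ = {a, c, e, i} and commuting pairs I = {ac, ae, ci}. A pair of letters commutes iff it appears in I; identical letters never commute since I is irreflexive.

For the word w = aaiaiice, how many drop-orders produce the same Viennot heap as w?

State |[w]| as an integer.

piece 0:a — minimal
piece 1:a rests on {0:a}
piece 2:i rests on {1:a}
piece 3:a rests on {2:i}
piece 4:i rests on {3:a}
piece 5:i rests on {4:i}
piece 6:c — minimal
piece 7:e rests on {5:i, 6:c}
minimal pieces: {0:a, 6:c}
ways to finish when only these pieces remain (= sum over removing one remaining piece with nothing left below it):
  1 left: {7}→1
  2 left: {5,7}→1  {6,7}→1
  3 left: {4,5,7}→1  {5,6,7}→2
  4 left: {3,4,5,7}→1  {4,5,6,7}→3
  5 left: {2,3,4,5,7}→1  {3,4,5,6,7}→4
  6 left: {1,2,3,4,5,7}→1  {2,3,4,5,6,7}→5
  placing 0:a first → 6 extensions
  placing 6:c first → 1 extensions
total linear extensions = 7

7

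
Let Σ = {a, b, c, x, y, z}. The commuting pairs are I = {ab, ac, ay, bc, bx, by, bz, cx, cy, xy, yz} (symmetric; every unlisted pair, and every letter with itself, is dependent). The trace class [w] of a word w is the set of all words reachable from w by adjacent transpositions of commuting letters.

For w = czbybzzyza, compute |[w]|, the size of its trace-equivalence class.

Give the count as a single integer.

1260

0(c) covers ∅
1(z) covers 0:c
2(b) covers ∅
3(y) covers ∅
4(b) covers 2:b
5(z) covers 1:z
6(z) covers 5:z
7(y) covers 3:y
8(z) covers 6:z
9(a) covers 8:z
floor of heap: 0:c, 2:b, 3:y
completions by unplaced set U, small U first (add the entries for U minus each lowest piece of U):
  |U|=1: {4}:1  {7}:1  {9}:1
  |U|=2: {2,4}:1  {3,7}:1  {4,7}:2  {4,9}:2  {7,9}:2  {8,9}:1
  |U|=3: {2,4,7}:3  {2,4,9}:3  {3,4,7}:3  {3,7,9}:3  {4,7,9}:6  {4,8,9}:3  {6,8,9}:1  {7,8,9}:3
  |U|=4: {2,3,4,7}:6  {2,4,7,9}:12  {2,4,8,9}:6  {3,4,7,9}:12  {3,7,8,9}:6  {4,6,8,9}:4  {4,7,8,9}:12  {5,6,8,9}:1  {6,7,8,9}:4
  |U|=5: {1,5,6,8,9}:1  {2,3,4,7,9}:30  {2,4,6,8,9}:10  {2,4,7,8,9}:30  {3,4,7,8,9}:30  {3,6,7,8,9}:10  {4,5,6,8,9}:5  {4,6,7,8,9}:20  {5,6,7,8,9}:5
  |U|=6: {0,1,5,6,8,9}:1  {1,4,5,6,8,9}:6  {1,5,6,7,8,9}:6  {2,3,4,7,8,9}:90  {2,4,5,6,8,9}:15  {2,4,6,7,8,9}:60  {3,4,6,7,8,9}:60  {3,5,6,7,8,9}:15  {4,5,6,7,8,9}:30
  |U|=7: {0,1,4,5,6,8,9}:7  {0,1,5,6,7,8,9}:7  {1,2,4,5,6,8,9}:21  {1,3,5,6,7,8,9}:21  {1,4,5,6,7,8,9}:42  {2,3,4,6,7,8,9}:210  {2,4,5,6,7,8,9}:105  {3,4,5,6,7,8,9}:105
  |U|=8: {0,1,2,4,5,6,8,9}:28  {0,1,3,5,6,7,8,9}:28  {0,1,4,5,6,7,8,9}:56  {1,2,4,5,6,7,8,9}:168  {1,3,4,5,6,7,8,9}:168  {2,3,4,5,6,7,8,9}:420
  start at 0(c): 756
  start at 2(b): 252
  start at 3(y): 252
sum over floor = 1260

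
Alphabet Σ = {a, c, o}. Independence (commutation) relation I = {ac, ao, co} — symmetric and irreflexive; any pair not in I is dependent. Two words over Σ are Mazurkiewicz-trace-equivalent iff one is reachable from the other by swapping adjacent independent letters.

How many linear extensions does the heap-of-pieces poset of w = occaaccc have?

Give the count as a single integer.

168

piece 0:o — minimal
piece 1:c — minimal
piece 2:c rests on {1:c}
piece 3:a — minimal
piece 4:a rests on {3:a}
piece 5:c rests on {2:c}
piece 6:c rests on {5:c}
piece 7:c rests on {6:c}
minimal pieces: {0:o, 1:c, 3:a}
ways to finish when only these pieces remain (= sum over removing one remaining piece with nothing left below it):
  1 left: {0}→1  {4}→1  {7}→1
  2 left: {0,4}→2  {0,7}→2  {3,4}→1  {4,7}→2  {6,7}→1
  3 left: {0,3,4}→3  {0,4,7}→6  {0,6,7}→3  {3,4,7}→3  {4,6,7}→3  {5,6,7}→1
  4 left: {0,3,4,7}→12  {0,4,6,7}→12  {0,5,6,7}→4  {2,5,6,7}→1  {3,4,6,7}→6  {4,5,6,7}→4
  5 left: {0,2,5,6,7}→5  {0,3,4,6,7}→30  {0,4,5,6,7}→20  {1,2,5,6,7}→1  {2,4,5,6,7}→5  {3,4,5,6,7}→10
  6 left: {0,1,2,5,6,7}→6  {0,2,4,5,6,7}→30  {0,3,4,5,6,7}→60  {1,2,4,5,6,7}→6  {2,3,4,5,6,7}→15
  placing 0:o first → 21 extensions
  placing 1:c first → 105 extensions
  placing 3:a first → 42 extensions
total linear extensions = 168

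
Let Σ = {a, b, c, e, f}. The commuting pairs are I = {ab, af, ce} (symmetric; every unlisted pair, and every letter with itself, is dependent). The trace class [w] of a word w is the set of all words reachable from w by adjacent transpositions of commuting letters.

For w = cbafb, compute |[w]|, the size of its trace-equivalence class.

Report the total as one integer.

#0=c has no predecessor
#1=b depends on [0:c]
#2=a depends on [0:c]
#3=f depends on [1:b]
#4=b depends on [3:f]
sources: [0:c]
N(rest) = Σ N(rest − s) over sources s of rest; N(one piece) = 1:
  size 1 → [2]=1  [4]=1
  size 2 → [2,4]=2  [3,4]=1
  size 3 → [1,3,4]=1  [2,3,4]=3
  first=0(c) contributes 4

4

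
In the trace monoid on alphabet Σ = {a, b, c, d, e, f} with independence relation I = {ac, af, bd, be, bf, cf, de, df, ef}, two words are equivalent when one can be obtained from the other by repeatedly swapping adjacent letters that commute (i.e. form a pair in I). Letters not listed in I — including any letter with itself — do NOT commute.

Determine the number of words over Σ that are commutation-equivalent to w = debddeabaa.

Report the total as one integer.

60

0(d) covers ∅
1(e) covers ∅
2(b) covers ∅
3(d) covers 0:d
4(d) covers 3:d
5(e) covers 1:e
6(a) covers 2:b, 4:d, 5:e
7(b) covers 6:a
8(a) covers 7:b
9(a) covers 8:a
floor of heap: 0:d, 1:e, 2:b
completions by unplaced set U, small U first (add the entries for U minus each lowest piece of U):
  |U|=1: {9}:1
  |U|=2: {8,9}:1
  |U|=3: {7,8,9}:1
  |U|=4: {6,7,8,9}:1
  |U|=5: {2,6,7,8,9}:1  {4,6,7,8,9}:1  {5,6,7,8,9}:1
  |U|=6: {1,5,6,7,8,9}:1  {2,4,6,7,8,9}:2  {2,5,6,7,8,9}:2  {3,4,6,7,8,9}:1  {4,5,6,7,8,9}:2
  |U|=7: {0,3,4,6,7,8,9}:1  {1,2,5,6,7,8,9}:3  {1,4,5,6,7,8,9}:3  {2,3,4,6,7,8,9}:3  {2,4,5,6,7,8,9}:6  {3,4,5,6,7,8,9}:3
  |U|=8: {0,2,3,4,6,7,8,9}:4  {0,3,4,5,6,7,8,9}:4  {1,2,4,5,6,7,8,9}:12  {1,3,4,5,6,7,8,9}:6  {2,3,4,5,6,7,8,9}:12
  start at 0(d): 30
  start at 1(e): 20
  start at 2(b): 10
sum over floor = 60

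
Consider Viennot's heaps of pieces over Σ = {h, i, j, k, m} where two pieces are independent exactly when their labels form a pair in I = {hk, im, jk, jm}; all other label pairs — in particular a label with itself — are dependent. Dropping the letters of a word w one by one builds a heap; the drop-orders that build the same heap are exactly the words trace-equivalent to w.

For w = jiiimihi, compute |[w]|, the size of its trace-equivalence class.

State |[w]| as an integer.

6

#0=j has no predecessor
#1=i depends on [0:j]
#2=i depends on [1:i]
#3=i depends on [2:i]
#4=m has no predecessor
#5=i depends on [3:i]
#6=h depends on [4:m, 5:i]
#7=i depends on [6:h]
sources: [0:j, 4:m]
N(rest) = Σ N(rest − s) over sources s of rest; N(one piece) = 1:
  size 1 → [7]=1
  size 2 → [6,7]=1
  size 3 → [4,6,7]=1  [5,6,7]=1
  size 4 → [3,5,6,7]=1  [4,5,6,7]=2
  size 5 → [2,3,5,6,7]=1  [3,4,5,6,7]=3
  size 6 → [1,2,3,5,6,7]=1  [2,3,4,5,6,7]=4
  first=0(j) contributes 5
  first=4(m) contributes 1
|[w]| = 6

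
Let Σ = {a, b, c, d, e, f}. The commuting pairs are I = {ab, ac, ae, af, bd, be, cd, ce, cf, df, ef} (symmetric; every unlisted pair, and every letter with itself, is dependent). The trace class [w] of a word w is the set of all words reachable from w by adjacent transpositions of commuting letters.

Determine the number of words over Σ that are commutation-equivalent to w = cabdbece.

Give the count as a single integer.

#0=c has no predecessor
#1=a has no predecessor
#2=b depends on [0:c]
#3=d depends on [1:a]
#4=b depends on [2:b]
#5=e depends on [3:d]
#6=c depends on [4:b]
#7=e depends on [5:e]
sources: [0:c, 1:a]
N(rest) = Σ N(rest − s) over sources s of rest; N(one piece) = 1:
  size 1 → [6]=1  [7]=1
  size 2 → [4,6]=1  [5,7]=1  [6,7]=2
  size 3 → [2,4,6]=1  [3,5,7]=1  [4,6,7]=3  [5,6,7]=3
  size 4 → [0,2,4,6]=1  [1,3,5,7]=1  [2,4,6,7]=4  [3,5,6,7]=4  [4,5,6,7]=6
  size 5 → [0,2,4,6,7]=5  [1,3,5,6,7]=5  [2,4,5,6,7]=10  [3,4,5,6,7]=10
  size 6 → [0,2,4,5,6,7]=15  [1,3,4,5,6,7]=15  [2,3,4,5,6,7]=20
  first=0(c) contributes 35
  first=1(a) contributes 35
|[w]| = 70

70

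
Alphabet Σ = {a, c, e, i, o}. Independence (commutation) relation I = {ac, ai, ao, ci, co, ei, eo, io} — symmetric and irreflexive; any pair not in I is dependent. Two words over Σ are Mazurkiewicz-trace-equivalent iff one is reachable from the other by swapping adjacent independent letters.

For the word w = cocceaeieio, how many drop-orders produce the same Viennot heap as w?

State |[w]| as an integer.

drop 0:c onto floor
drop 1:o onto floor
drop 2:c onto {0:c}
drop 3:c onto {2:c}
drop 4:e onto {3:c}
drop 5:a onto {4:e}
drop 6:e onto {5:a}
drop 7:i onto floor
drop 8:e onto {6:e}
drop 9:i onto {7:i}
drop 10:o onto {1:o}
ground layer = {0:c, 1:o, 7:i}
drop-orders for the pieces not yet dropped (sum over which currently-grounded one goes next):
  1 to go: {8} 1  {9} 1  {10} 1
  2 to go: {1,10} 1  {6,8} 1  {7,9} 1  {8,9} 2  {8,10} 2  {9,10} 2
  3 to go: {1,8,10} 3  {1,9,10} 3  {5,6,8} 1  {6,8,9} 3  {6,8,10} 3  {7,8,9} 3  {7,9,10} 3  {8,9,10} 6
  4 to go: {1,6,8,10} 6  {1,7,9,10} 6  {1,8,9,10} 12  {4,5,6,8} 1  {5,6,8,9} 4  {5,6,8,10} 4  {6,7,8,9} 6  {6,8,9,10} 12  {7,8,9,10} 12
  5 to go: {1,5,6,8,10} 10  {1,6,8,9,10} 30  {1,7,8,9,10} 30  {3,4,5,6,8} 1  {4,5,6,8,9} 5  {4,5,6,8,10} 5  {5,6,7,8,9} 10  {5,6,8,9,10} 20  {6,7,8,9,10} 30
  6 to go: {1,4,5,6,8,10} 15  {1,5,6,8,9,10} 60  {1,6,7,8,9,10} 90  {2,3,4,5,6,8} 1  {3,4,5,6,8,9} 6  {3,4,5,6,8,10} 6  {4,5,6,7,8,9} 15  {4,5,6,8,9,10} 30  {5,6,7,8,9,10} 60
  7 to go: {0,2,3,4,5,6,8} 1  {1,3,4,5,6,8,10} 21  {1,4,5,6,8,9,10} 105  {1,5,6,7,8,9,10} 210  {2,3,4,5,6,8,9} 7  {2,3,4,5,6,8,10} 7  {3,4,5,6,7,8,9} 21  {3,4,5,6,8,9,10} 42  {4,5,6,7,8,9,10} 105
  8 to go: {0,2,3,4,5,6,8,9} 8  {0,2,3,4,5,6,8,10} 8  {1,2,3,4,5,6,8,10} 28  {1,3,4,5,6,8,9,10} 168  {1,4,5,6,7,8,9,10} 420  {2,3,4,5,6,7,8,9} 28  {2,3,4,5,6,8,9,10} 56  {3,4,5,6,7,8,9,10} 168
  9 to go: {0,1,2,3,4,5,6,8,10} 36  {0,2,3,4,5,6,7,8,9} 36  {0,2,3,4,5,6,8,9,10} 72  {1,2,3,4,5,6,8,9,10} 252  {1,3,4,5,6,7,8,9,10} 756  {2,3,4,5,6,7,8,9,10} 252
  if 0:c drops first: 1260 orders
  if 1:o drops first: 360 orders
  if 7:i drops first: 360 orders
heap linearizations: 1980

1980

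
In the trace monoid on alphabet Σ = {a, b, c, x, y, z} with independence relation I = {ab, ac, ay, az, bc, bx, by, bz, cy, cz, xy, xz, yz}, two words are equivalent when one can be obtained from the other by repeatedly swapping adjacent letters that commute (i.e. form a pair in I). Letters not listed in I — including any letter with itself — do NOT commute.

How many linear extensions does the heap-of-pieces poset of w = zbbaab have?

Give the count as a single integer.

drop 0:z onto floor
drop 1:b onto floor
drop 2:b onto {1:b}
drop 3:a onto floor
drop 4:a onto {3:a}
drop 5:b onto {2:b}
ground layer = {0:z, 1:b, 3:a}
drop-orders for the pieces not yet dropped (sum over which currently-grounded one goes next):
  1 to go: {0} 1  {4} 1  {5} 1
  2 to go: {0,4} 2  {0,5} 2  {2,5} 1  {3,4} 1  {4,5} 2
  3 to go: {0,2,5} 3  {0,3,4} 3  {0,4,5} 6  {1,2,5} 1  {2,4,5} 3  {3,4,5} 3
  4 to go: {0,1,2,5} 4  {0,2,4,5} 12  {0,3,4,5} 12  {1,2,4,5} 4  {2,3,4,5} 6
  if 0:z drops first: 10 orders
  if 1:b drops first: 30 orders
  if 3:a drops first: 20 orders
heap linearizations: 60

60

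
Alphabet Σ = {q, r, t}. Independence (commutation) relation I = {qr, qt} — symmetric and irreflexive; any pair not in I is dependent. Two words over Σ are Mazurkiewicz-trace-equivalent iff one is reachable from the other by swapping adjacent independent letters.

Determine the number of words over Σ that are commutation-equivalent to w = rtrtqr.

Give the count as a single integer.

piece 0:r — minimal
piece 1:t rests on {0:r}
piece 2:r rests on {1:t}
piece 3:t rests on {2:r}
piece 4:q — minimal
piece 5:r rests on {3:t}
minimal pieces: {0:r, 4:q}
ways to finish when only these pieces remain (= sum over removing one remaining piece with nothing left below it):
  1 left: {4}→1  {5}→1
  2 left: {3,5}→1  {4,5}→2
  3 left: {2,3,5}→1  {3,4,5}→3
  4 left: {1,2,3,5}→1  {2,3,4,5}→4
  placing 0:r first → 5 extensions
  placing 4:q first → 1 extensions
total linear extensions = 6

6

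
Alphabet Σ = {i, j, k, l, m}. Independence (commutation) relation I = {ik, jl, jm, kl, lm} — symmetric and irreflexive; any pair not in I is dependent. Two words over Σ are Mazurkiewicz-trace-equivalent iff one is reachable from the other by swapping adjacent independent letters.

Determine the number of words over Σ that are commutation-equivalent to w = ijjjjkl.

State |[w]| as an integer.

drop 0:i onto floor
drop 1:j onto {0:i}
drop 2:j onto {1:j}
drop 3:j onto {2:j}
drop 4:j onto {3:j}
drop 5:k onto {4:j}
drop 6:l onto {0:i}
ground layer = {0:i}
drop-orders for the pieces not yet dropped (sum over which currently-grounded one goes next):
  1 to go: {5} 1  {6} 1
  2 to go: {4,5} 1  {5,6} 2
  3 to go: {3,4,5} 1  {4,5,6} 3
  4 to go: {2,3,4,5} 1  {3,4,5,6} 4
  5 to go: {1,2,3,4,5} 1  {2,3,4,5,6} 5
  if 0:i drops first: 6 orders

6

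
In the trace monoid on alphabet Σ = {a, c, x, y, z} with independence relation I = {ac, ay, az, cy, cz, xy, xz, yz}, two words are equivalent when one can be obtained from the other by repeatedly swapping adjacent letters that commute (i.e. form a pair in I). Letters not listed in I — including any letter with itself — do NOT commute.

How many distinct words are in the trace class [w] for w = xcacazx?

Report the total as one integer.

drop 0:x onto floor
drop 1:c onto {0:x}
drop 2:a onto {0:x}
drop 3:c onto {1:c}
drop 4:a onto {2:a}
drop 5:z onto floor
drop 6:x onto {3:c, 4:a}
ground layer = {0:x, 5:z}
drop-orders for the pieces not yet dropped (sum over which currently-grounded one goes next):
  1 to go: {5} 1  {6} 1
  2 to go: {3,6} 1  {4,6} 1  {5,6} 2
  3 to go: {1,3,6} 1  {2,4,6} 1  {3,4,6} 2  {3,5,6} 3  {4,5,6} 3
  4 to go: {1,3,4,6} 3  {1,3,5,6} 4  {2,3,4,6} 3  {2,4,5,6} 4  {3,4,5,6} 8
  5 to go: {1,2,3,4,6} 6  {1,3,4,5,6} 15  {2,3,4,5,6} 15
  if 0:x drops first: 36 orders
  if 5:z drops first: 6 orders
heap linearizations: 42

42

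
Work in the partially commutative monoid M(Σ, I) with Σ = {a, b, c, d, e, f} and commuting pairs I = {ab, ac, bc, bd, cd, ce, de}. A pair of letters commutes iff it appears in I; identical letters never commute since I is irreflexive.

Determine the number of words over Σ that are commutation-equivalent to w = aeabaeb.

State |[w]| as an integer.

3

#0=a has no predecessor
#1=e depends on [0:a]
#2=a depends on [1:e]
#3=b depends on [1:e]
#4=a depends on [2:a]
#5=e depends on [3:b, 4:a]
#6=b depends on [5:e]
sources: [0:a]
N(rest) = Σ N(rest − s) over sources s of rest; N(one piece) = 1:
  size 1 → [6]=1
  size 2 → [5,6]=1
  size 3 → [3,5,6]=1  [4,5,6]=1
  size 4 → [2,4,5,6]=1  [3,4,5,6]=2
  size 5 → [2,3,4,5,6]=3
  first=0(a) contributes 3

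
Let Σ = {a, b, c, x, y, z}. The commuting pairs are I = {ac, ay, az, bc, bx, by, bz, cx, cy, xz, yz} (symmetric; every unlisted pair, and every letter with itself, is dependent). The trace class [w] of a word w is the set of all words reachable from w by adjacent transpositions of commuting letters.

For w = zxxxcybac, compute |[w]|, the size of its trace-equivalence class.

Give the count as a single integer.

#0=z has no predecessor
#1=x has no predecessor
#2=x depends on [1:x]
#3=x depends on [2:x]
#4=c depends on [0:z]
#5=y depends on [3:x]
#6=b has no predecessor
#7=a depends on [3:x, 6:b]
#8=c depends on [4:c]
sources: [0:z, 1:x, 6:b]
N(rest) = Σ N(rest − s) over sources s of rest; N(one piece) = 1:
  size 1 → [5]=1  [7]=1  [8]=1
  size 2 → [4,8]=1  [5,7]=2  [5,8]=2  [6,7]=1  [7,8]=2
  size 3 → [0,4,8]=1  [3,5,7]=2  [4,5,8]=3  [4,7,8]=3  [5,6,7]=3  [5,7,8]=6  [6,7,8]=3
  size 4 → [0,4,5,8]=4  [0,4,7,8]=4  [2,3,5,7]=2  [3,5,6,7]=5  [3,5,7,8]=8  [4,5,7,8]=12  [4,6,7,8]=6  [5,6,7,8]=12
  size 5 → [0,4,5,7,8]=20  [0,4,6,7,8]=10  [1,2,3,5,7]=2  [2,3,5,6,7]=7  [2,3,5,7,8]=10  [3,4,5,7,8]=20  [3,5,6,7,8]=25  [4,5,6,7,8]=30
  size 6 → [0,3,4,5,7,8]=40  [0,4,5,6,7,8]=60  [1,2,3,5,6,7]=9  [1,2,3,5,7,8]=12  [2,3,4,5,7,8]=30  [2,3,5,6,7,8]=42  [3,4,5,6,7,8]=75
  size 7 → [0,2,3,4,5,7,8]=70  [0,3,4,5,6,7,8]=175  [1,2,3,4,5,7,8]=42  [1,2,3,5,6,7,8]=63  [2,3,4,5,6,7,8]=147
  first=0(z) contributes 252
  first=1(x) contributes 392
  first=6(b) contributes 112
|[w]| = 756

756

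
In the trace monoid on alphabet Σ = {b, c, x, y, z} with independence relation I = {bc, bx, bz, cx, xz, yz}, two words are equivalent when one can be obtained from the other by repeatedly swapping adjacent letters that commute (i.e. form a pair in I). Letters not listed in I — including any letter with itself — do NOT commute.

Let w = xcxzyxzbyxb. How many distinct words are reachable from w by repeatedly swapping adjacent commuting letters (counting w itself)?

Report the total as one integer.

0(x) covers ∅
1(c) covers ∅
2(x) covers 0:x
3(z) covers 1:c
4(y) covers 1:c, 2:x
5(x) covers 4:y
6(z) covers 3:z
7(b) covers 4:y
8(y) covers 5:x, 7:b
9(x) covers 8:y
10(b) covers 8:y
floor of heap: 0:x, 1:c
completions by unplaced set U, small U first (add the entries for U minus each lowest piece of U):
  |U|=1: {6}:1  {9}:1  {10}:1
  |U|=2: {3,6}:1  {6,9}:2  {6,10}:2  {9,10}:2
  |U|=3: {3,6,9}:3  {3,6,10}:3  {6,9,10}:6  {8,9,10}:2
  |U|=4: {3,6,9,10}:12  {5,8,9,10}:2  {6,8,9,10}:8  {7,8,9,10}:2
  |U|=5: {3,6,8,9,10}:20  {5,6,8,9,10}:10  {5,7,8,9,10}:4  {6,7,8,9,10}:10
  |U|=6: {3,5,6,8,9,10}:30  {3,6,7,8,9,10}:30  {4,5,7,8,9,10}:4  {5,6,7,8,9,10}:24
  |U|=7: {2,4,5,7,8,9,10}:4  {3,5,6,7,8,9,10}:84  {4,5,6,7,8,9,10}:28
  |U|=8: {0,2,4,5,7,8,9,10}:4  {2,4,5,6,7,8,9,10}:32  {3,4,5,6,7,8,9,10}:112
  |U|=9: {0,2,4,5,6,7,8,9,10}:36  {1,3,4,5,6,7,8,9,10}:112  {2,3,4,5,6,7,8,9,10}:144
  start at 0(x): 256
  start at 1(c): 180
sum over floor = 436

436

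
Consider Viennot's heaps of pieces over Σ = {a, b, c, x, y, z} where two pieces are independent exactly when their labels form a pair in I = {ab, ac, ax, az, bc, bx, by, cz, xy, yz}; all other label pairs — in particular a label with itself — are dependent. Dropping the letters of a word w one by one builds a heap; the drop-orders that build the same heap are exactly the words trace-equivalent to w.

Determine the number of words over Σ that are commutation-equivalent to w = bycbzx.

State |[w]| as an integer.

drop 0:b onto floor
drop 1:y onto floor
drop 2:c onto {1:y}
drop 3:b onto {0:b}
drop 4:z onto {3:b}
drop 5:x onto {2:c, 4:z}
ground layer = {0:b, 1:y}
drop-orders for the pieces not yet dropped (sum over which currently-grounded one goes next):
  1 to go: {5} 1
  2 to go: {2,5} 1  {4,5} 1
  3 to go: {1,2,5} 1  {2,4,5} 2  {3,4,5} 1
  4 to go: {0,3,4,5} 1  {1,2,4,5} 3  {2,3,4,5} 3
  if 0:b drops first: 6 orders
  if 1:y drops first: 4 orders
heap linearizations: 10

10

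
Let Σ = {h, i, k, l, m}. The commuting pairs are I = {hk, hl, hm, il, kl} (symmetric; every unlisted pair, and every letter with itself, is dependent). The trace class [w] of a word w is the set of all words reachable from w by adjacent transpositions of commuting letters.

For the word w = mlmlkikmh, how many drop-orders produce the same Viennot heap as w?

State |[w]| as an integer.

0(m) covers ∅
1(l) covers 0:m
2(m) covers 1:l
3(l) covers 2:m
4(k) covers 2:m
5(i) covers 4:k
6(k) covers 5:i
7(m) covers 3:l, 6:k
8(h) covers 5:i
floor of heap: 0:m
completions by unplaced set U, small U first (add the entries for U minus each lowest piece of U):
  |U|=1: {7}:1  {8}:1
  |U|=2: {3,7}:1  {6,7}:1  {7,8}:2
  |U|=3: {3,6,7}:2  {3,7,8}:3  {6,7,8}:3
  |U|=4: {3,6,7,8}:8  {5,6,7,8}:3
  |U|=5: {3,5,6,7,8}:11  {4,5,6,7,8}:3
  |U|=6: {3,4,5,6,7,8}:14
  |U|=7: {2,3,4,5,6,7,8}:14
  start at 0(m): 14

14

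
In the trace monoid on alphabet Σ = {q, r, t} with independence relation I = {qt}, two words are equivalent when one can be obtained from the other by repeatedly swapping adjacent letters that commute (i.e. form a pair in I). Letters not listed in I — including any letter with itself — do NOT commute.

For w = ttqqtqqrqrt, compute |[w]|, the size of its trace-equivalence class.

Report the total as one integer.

0(t) covers ∅
1(t) covers 0:t
2(q) covers ∅
3(q) covers 2:q
4(t) covers 1:t
5(q) covers 3:q
6(q) covers 5:q
7(r) covers 4:t, 6:q
8(q) covers 7:r
9(r) covers 8:q
10(t) covers 9:r
floor of heap: 0:t, 2:q
completions by unplaced set U, small U first (add the entries for U minus each lowest piece of U):
  |U|=1: {10}:1
  |U|=2: {9,10}:1
  |U|=3: {8,9,10}:1
  |U|=4: {7,8,9,10}:1
  |U|=5: {4,7,8,9,10}:1  {6,7,8,9,10}:1
  |U|=6: {1,4,7,8,9,10}:1  {4,6,7,8,9,10}:2  {5,6,7,8,9,10}:1
  |U|=7: {0,1,4,7,8,9,10}:1  {1,4,6,7,8,9,10}:3  {3,5,6,7,8,9,10}:1  {4,5,6,7,8,9,10}:3
  |U|=8: {0,1,4,6,7,8,9,10}:4  {1,4,5,6,7,8,9,10}:6  {2,3,5,6,7,8,9,10}:1  {3,4,5,6,7,8,9,10}:4
  |U|=9: {0,1,4,5,6,7,8,9,10}:10  {1,3,4,5,6,7,8,9,10}:10  {2,3,4,5,6,7,8,9,10}:5
  start at 0(t): 15
  start at 2(q): 20
sum over floor = 35

35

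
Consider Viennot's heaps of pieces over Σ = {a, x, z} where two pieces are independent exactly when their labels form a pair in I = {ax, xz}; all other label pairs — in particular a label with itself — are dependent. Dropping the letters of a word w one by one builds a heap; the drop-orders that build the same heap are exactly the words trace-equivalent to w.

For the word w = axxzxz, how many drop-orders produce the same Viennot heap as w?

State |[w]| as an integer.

20

piece 0:a — minimal
piece 1:x — minimal
piece 2:x rests on {1:x}
piece 3:z rests on {0:a}
piece 4:x rests on {2:x}
piece 5:z rests on {3:z}
minimal pieces: {0:a, 1:x}
ways to finish when only these pieces remain (= sum over removing one remaining piece with nothing left below it):
  1 left: {4}→1  {5}→1
  2 left: {2,4}→1  {3,5}→1  {4,5}→2
  3 left: {0,3,5}→1  {1,2,4}→1  {2,4,5}→3  {3,4,5}→3
  4 left: {0,3,4,5}→4  {1,2,4,5}→4  {2,3,4,5}→6
  placing 0:a first → 10 extensions
  placing 1:x first → 10 extensions
total linear extensions = 20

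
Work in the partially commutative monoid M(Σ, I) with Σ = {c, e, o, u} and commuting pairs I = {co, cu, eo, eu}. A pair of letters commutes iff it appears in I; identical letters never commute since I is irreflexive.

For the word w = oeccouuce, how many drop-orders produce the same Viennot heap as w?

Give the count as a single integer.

126

#0=o has no predecessor
#1=e has no predecessor
#2=c depends on [1:e]
#3=c depends on [2:c]
#4=o depends on [0:o]
#5=u depends on [4:o]
#6=u depends on [5:u]
#7=c depends on [3:c]
#8=e depends on [7:c]
sources: [0:o, 1:e]
N(rest) = Σ N(rest − s) over sources s of rest; N(one piece) = 1:
  size 1 → [6]=1  [8]=1
  size 2 → [5,6]=1  [6,8]=2  [7,8]=1
  size 3 → [3,7,8]=1  [4,5,6]=1  [5,6,8]=3  [6,7,8]=3
  size 4 → [0,4,5,6]=1  [2,3,7,8]=1  [3,6,7,8]=4  [4,5,6,8]=4  [5,6,7,8]=6
  size 5 → [0,4,5,6,8]=5  [1,2,3,7,8]=1  [2,3,6,7,8]=5  [3,5,6,7,8]=10  [4,5,6,7,8]=10
  size 6 → [0,4,5,6,7,8]=15  [1,2,3,6,7,8]=6  [2,3,5,6,7,8]=15  [3,4,5,6,7,8]=20
  size 7 → [0,3,4,5,6,7,8]=35  [1,2,3,5,6,7,8]=21  [2,3,4,5,6,7,8]=35
  first=0(o) contributes 56
  first=1(e) contributes 70
|[w]| = 126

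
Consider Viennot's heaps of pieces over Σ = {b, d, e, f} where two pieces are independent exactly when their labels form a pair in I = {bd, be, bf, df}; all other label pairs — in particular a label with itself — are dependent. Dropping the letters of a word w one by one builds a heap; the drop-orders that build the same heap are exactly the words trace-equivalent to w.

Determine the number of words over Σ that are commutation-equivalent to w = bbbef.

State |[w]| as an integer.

10

drop 0:b onto floor
drop 1:b onto {0:b}
drop 2:b onto {1:b}
drop 3:e onto floor
drop 4:f onto {3:e}
ground layer = {0:b, 3:e}
drop-orders for the pieces not yet dropped (sum over which currently-grounded one goes next):
  1 to go: {2} 1  {4} 1
  2 to go: {1,2} 1  {2,4} 2  {3,4} 1
  3 to go: {0,1,2} 1  {1,2,4} 3  {2,3,4} 3
  if 0:b drops first: 6 orders
  if 3:e drops first: 4 orders
heap linearizations: 10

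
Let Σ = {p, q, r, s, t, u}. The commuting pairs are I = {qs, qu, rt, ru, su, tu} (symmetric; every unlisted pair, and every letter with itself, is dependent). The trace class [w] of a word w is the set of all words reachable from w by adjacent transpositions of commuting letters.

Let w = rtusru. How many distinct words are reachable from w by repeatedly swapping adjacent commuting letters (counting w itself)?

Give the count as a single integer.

30

#0=r has no predecessor
#1=t has no predecessor
#2=u has no predecessor
#3=s depends on [0:r, 1:t]
#4=r depends on [3:s]
#5=u depends on [2:u]
sources: [0:r, 1:t, 2:u]
N(rest) = Σ N(rest − s) over sources s of rest; N(one piece) = 1:
  size 1 → [4]=1  [5]=1
  size 2 → [2,5]=1  [3,4]=1  [4,5]=2
  size 3 → [0,3,4]=1  [1,3,4]=1  [2,4,5]=3  [3,4,5]=3
  size 4 → [0,1,3,4]=2  [0,3,4,5]=4  [1,3,4,5]=4  [2,3,4,5]=6
  first=0(r) contributes 10
  first=1(t) contributes 10
  first=2(u) contributes 10
|[w]| = 30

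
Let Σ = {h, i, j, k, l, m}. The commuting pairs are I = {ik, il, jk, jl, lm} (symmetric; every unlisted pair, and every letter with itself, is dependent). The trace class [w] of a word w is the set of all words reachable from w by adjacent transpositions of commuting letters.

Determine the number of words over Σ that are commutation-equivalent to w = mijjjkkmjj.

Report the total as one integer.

piece 0:m — minimal
piece 1:i rests on {0:m}
piece 2:j rests on {1:i}
piece 3:j rests on {2:j}
piece 4:j rests on {3:j}
piece 5:k rests on {0:m}
piece 6:k rests on {5:k}
piece 7:m rests on {4:j, 6:k}
piece 8:j rests on {7:m}
piece 9:j rests on {8:j}
minimal pieces: {0:m}
ways to finish when only these pieces remain (= sum over removing one remaining piece with nothing left below it):
  1 left: {9}→1
  2 left: {8,9}→1
  3 left: {7,8,9}→1
  4 left: {4,7,8,9}→1  {6,7,8,9}→1
  5 left: {3,4,7,8,9}→1  {4,6,7,8,9}→2  {5,6,7,8,9}→1
  6 left: {2,3,4,7,8,9}→1  {3,4,6,7,8,9}→3  {4,5,6,7,8,9}→3
  7 left: {1,2,3,4,7,8,9}→1  {2,3,4,6,7,8,9}→4  {3,4,5,6,7,8,9}→6
  8 left: {1,2,3,4,6,7,8,9}→5  {2,3,4,5,6,7,8,9}→10
  placing 0:m first → 15 extensions

15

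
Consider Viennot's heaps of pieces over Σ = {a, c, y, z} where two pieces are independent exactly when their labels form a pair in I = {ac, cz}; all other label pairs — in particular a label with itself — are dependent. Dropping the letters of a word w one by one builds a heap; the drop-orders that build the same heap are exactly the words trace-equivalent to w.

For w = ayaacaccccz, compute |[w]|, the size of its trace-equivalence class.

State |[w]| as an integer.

126

#0=a has no predecessor
#1=y depends on [0:a]
#2=a depends on [1:y]
#3=a depends on [2:a]
#4=c depends on [1:y]
#5=a depends on [3:a]
#6=c depends on [4:c]
#7=c depends on [6:c]
#8=c depends on [7:c]
#9=c depends on [8:c]
#10=z depends on [5:a]
sources: [0:a]
N(rest) = Σ N(rest − s) over sources s of rest; N(one piece) = 1:
  size 1 → [9]=1  [10]=1
  size 2 → [5,10]=1  [8,9]=1  [9,10]=2
  size 3 → [3,5,10]=1  [5,9,10]=3  [7,8,9]=1  [8,9,10]=3
  size 4 → [2,3,5,10]=1  [3,5,9,10]=4  [5,8,9,10]=6  [6,7,8,9]=1  [7,8,9,10]=4
  size 5 → [2,3,5,9,10]=5  [3,5,8,9,10]=10  [4,6,7,8,9]=1  [5,7,8,9,10]=10  [6,7,8,9,10]=5
  size 6 → [2,3,5,8,9,10]=15  [3,5,7,8,9,10]=20  [4,6,7,8,9,10]=6  [5,6,7,8,9,10]=15
  size 7 → [2,3,5,7,8,9,10]=35  [3,5,6,7,8,9,10]=35  [4,5,6,7,8,9,10]=21
  size 8 → [2,3,5,6,7,8,9,10]=70  [3,4,5,6,7,8,9,10]=56
  size 9 → [2,3,4,5,6,7,8,9,10]=126
  first=0(a) contributes 126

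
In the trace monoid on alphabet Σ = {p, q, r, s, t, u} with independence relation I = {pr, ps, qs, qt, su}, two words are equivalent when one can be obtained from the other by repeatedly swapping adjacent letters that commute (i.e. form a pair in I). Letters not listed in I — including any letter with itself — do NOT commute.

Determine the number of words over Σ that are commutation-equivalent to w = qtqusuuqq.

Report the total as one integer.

#0=q has no predecessor
#1=t has no predecessor
#2=q depends on [0:q]
#3=u depends on [1:t, 2:q]
#4=s depends on [1:t]
#5=u depends on [3:u]
#6=u depends on [5:u]
#7=q depends on [6:u]
#8=q depends on [7:q]
sources: [0:q, 1:t]
N(rest) = Σ N(rest − s) over sources s of rest; N(one piece) = 1:
  size 1 → [4]=1  [8]=1
  size 2 → [4,8]=2  [7,8]=1
  size 3 → [4,7,8]=3  [6,7,8]=1
  size 4 → [4,6,7,8]=4  [5,6,7,8]=1
  size 5 → [3,5,6,7,8]=1  [4,5,6,7,8]=5
  size 6 → [2,3,5,6,7,8]=1  [3,4,5,6,7,8]=6
  size 7 → [0,2,3,5,6,7,8]=1  [1,3,4,5,6,7,8]=6  [2,3,4,5,6,7,8]=7
  first=0(q) contributes 13
  first=1(t) contributes 8
|[w]| = 21

21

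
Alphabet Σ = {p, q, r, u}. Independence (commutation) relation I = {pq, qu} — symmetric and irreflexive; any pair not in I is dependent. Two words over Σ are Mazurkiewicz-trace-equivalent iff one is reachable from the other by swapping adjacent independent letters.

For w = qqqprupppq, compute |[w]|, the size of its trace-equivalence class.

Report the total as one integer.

drop 0:q onto floor
drop 1:q onto {0:q}
drop 2:q onto {1:q}
drop 3:p onto floor
drop 4:r onto {2:q, 3:p}
drop 5:u onto {4:r}
drop 6:p onto {5:u}
drop 7:p onto {6:p}
drop 8:p onto {7:p}
drop 9:q onto {4:r}
ground layer = {0:q, 3:p}
drop-orders for the pieces not yet dropped (sum over which currently-grounded one goes next):
  1 to go: {8} 1  {9} 1
  2 to go: {7,8} 1  {8,9} 2
  3 to go: {6,7,8} 1  {7,8,9} 3
  4 to go: {5,6,7,8} 1  {6,7,8,9} 4
  5 to go: {5,6,7,8,9} 5
  6 to go: {4,5,6,7,8,9} 5
  7 to go: {2,4,5,6,7,8,9} 5  {3,4,5,6,7,8,9} 5
  8 to go: {1,2,4,5,6,7,8,9} 5  {2,3,4,5,6,7,8,9} 10
  if 0:q drops first: 15 orders
  if 3:p drops first: 5 orders
heap linearizations: 20

20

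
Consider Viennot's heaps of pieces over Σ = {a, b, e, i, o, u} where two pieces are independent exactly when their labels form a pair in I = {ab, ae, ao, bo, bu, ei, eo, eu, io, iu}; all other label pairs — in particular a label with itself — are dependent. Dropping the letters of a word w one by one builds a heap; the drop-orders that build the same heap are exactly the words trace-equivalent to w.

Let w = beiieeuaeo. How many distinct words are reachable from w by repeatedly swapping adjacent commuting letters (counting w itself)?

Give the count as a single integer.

0(b) covers ∅
1(e) covers 0:b
2(i) covers 0:b
3(i) covers 2:i
4(e) covers 1:e
5(e) covers 4:e
6(u) covers ∅
7(a) covers 3:i, 6:u
8(e) covers 5:e
9(o) covers 6:u
floor of heap: 0:b, 6:u
completions by unplaced set U, small U first (add the entries for U minus each lowest piece of U):
  |U|=1: {7}:1  {8}:1  {9}:1
  |U|=2: {3,7}:1  {5,8}:1  {7,8}:2  {7,9}:2  {8,9}:2
  |U|=3: {2,3,7}:1  {3,7,8}:3  {3,7,9}:3  {4,5,8}:1  {5,7,8}:3  {5,8,9}:3  {6,7,9}:2  {7,8,9}:6
  |U|=4: {1,4,5,8}:1  {2,3,7,8}:4  {2,3,7,9}:4  {3,5,7,8}:6  {3,6,7,9}:5  {3,7,8,9}:12  {4,5,7,8}:4  {4,5,8,9}:4  {5,7,8,9}:12  {6,7,8,9}:8
  |U|=5: {1,4,5,7,8}:5  {1,4,5,8,9}:5  {2,3,5,7,8}:10  {2,3,6,7,9}:9  {2,3,7,8,9}:20  {3,4,5,7,8}:10  {3,5,7,8,9}:30  {3,6,7,8,9}:25  {4,5,7,8,9}:20  {5,6,7,8,9}:20
  |U|=6: {1,3,4,5,7,8}:15  {1,4,5,7,8,9}:30  {2,3,4,5,7,8}:20  {2,3,5,7,8,9}:60  {2,3,6,7,8,9}:54  {3,4,5,7,8,9}:60  {3,5,6,7,8,9}:75  {4,5,6,7,8,9}:40
  |U|=7: {1,2,3,4,5,7,8}:35  {1,3,4,5,7,8,9}:105  {1,4,5,6,7,8,9}:70  {2,3,4,5,7,8,9}:140  {2,3,5,6,7,8,9}:189  {3,4,5,6,7,8,9}:175
  |U|=8: {0,1,2,3,4,5,7,8}:35  {1,2,3,4,5,7,8,9}:280  {1,3,4,5,6,7,8,9}:350  {2,3,4,5,6,7,8,9}:504
  start at 0(b): 1134
  start at 6(u): 315
sum over floor = 1449

1449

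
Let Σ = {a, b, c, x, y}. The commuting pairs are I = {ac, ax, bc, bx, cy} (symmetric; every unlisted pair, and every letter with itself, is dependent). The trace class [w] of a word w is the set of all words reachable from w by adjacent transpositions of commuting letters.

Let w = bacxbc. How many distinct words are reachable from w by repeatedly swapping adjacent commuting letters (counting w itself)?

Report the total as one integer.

20

drop 0:b onto floor
drop 1:a onto {0:b}
drop 2:c onto floor
drop 3:x onto {2:c}
drop 4:b onto {1:a}
drop 5:c onto {3:x}
ground layer = {0:b, 2:c}
drop-orders for the pieces not yet dropped (sum over which currently-grounded one goes next):
  1 to go: {4} 1  {5} 1
  2 to go: {1,4} 1  {3,5} 1  {4,5} 2
  3 to go: {0,1,4} 1  {1,4,5} 3  {2,3,5} 1  {3,4,5} 3
  4 to go: {0,1,4,5} 4  {1,3,4,5} 6  {2,3,4,5} 4
  if 0:b drops first: 10 orders
  if 2:c drops first: 10 orders
heap linearizations: 20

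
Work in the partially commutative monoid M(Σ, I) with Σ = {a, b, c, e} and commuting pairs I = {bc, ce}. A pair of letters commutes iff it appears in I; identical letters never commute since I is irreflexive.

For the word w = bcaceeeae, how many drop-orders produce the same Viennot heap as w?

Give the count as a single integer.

piece 0:b — minimal
piece 1:c — minimal
piece 2:a rests on {0:b, 1:c}
piece 3:c rests on {2:a}
piece 4:e rests on {2:a}
piece 5:e rests on {4:e}
piece 6:e rests on {5:e}
piece 7:a rests on {3:c, 6:e}
piece 8:e rests on {7:a}
minimal pieces: {0:b, 1:c}
ways to finish when only these pieces remain (= sum over removing one remaining piece with nothing left below it):
  1 left: {8}→1
  2 left: {7,8}→1
  3 left: {3,7,8}→1  {6,7,8}→1
  4 left: {3,6,7,8}→2  {5,6,7,8}→1
  5 left: {3,5,6,7,8}→3  {4,5,6,7,8}→1
  6 left: {3,4,5,6,7,8}→4
  7 left: {2,3,4,5,6,7,8}→4
  placing 0:b first → 4 extensions
  placing 1:c first → 4 extensions
total linear extensions = 8

8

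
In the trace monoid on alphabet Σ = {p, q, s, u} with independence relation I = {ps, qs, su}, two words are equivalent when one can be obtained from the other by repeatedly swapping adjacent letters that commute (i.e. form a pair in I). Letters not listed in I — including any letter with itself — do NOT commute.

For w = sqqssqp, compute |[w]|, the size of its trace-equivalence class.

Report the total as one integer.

35

drop 0:s onto floor
drop 1:q onto floor
drop 2:q onto {1:q}
drop 3:s onto {0:s}
drop 4:s onto {3:s}
drop 5:q onto {2:q}
drop 6:p onto {5:q}
ground layer = {0:s, 1:q}
drop-orders for the pieces not yet dropped (sum over which currently-grounded one goes next):
  1 to go: {4} 1  {6} 1
  2 to go: {3,4} 1  {4,6} 2  {5,6} 1
  3 to go: {0,3,4} 1  {2,5,6} 1  {3,4,6} 3  {4,5,6} 3
  4 to go: {0,3,4,6} 4  {1,2,5,6} 1  {2,4,5,6} 4  {3,4,5,6} 6
  5 to go: {0,3,4,5,6} 10  {1,2,4,5,6} 5  {2,3,4,5,6} 10
  if 0:s drops first: 15 orders
  if 1:q drops first: 20 orders
heap linearizations: 35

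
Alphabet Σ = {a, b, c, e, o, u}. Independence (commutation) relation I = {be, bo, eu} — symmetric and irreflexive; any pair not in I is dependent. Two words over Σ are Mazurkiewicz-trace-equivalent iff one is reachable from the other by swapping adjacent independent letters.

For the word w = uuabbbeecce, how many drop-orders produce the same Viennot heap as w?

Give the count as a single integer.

#0=u has no predecessor
#1=u depends on [0:u]
#2=a depends on [1:u]
#3=b depends on [2:a]
#4=b depends on [3:b]
#5=b depends on [4:b]
#6=e depends on [2:a]
#7=e depends on [6:e]
#8=c depends on [5:b, 7:e]
#9=c depends on [8:c]
#10=e depends on [9:c]
sources: [0:u]
N(rest) = Σ N(rest − s) over sources s of rest; N(one piece) = 1:
  size 1 → [10]=1
  size 2 → [9,10]=1
  size 3 → [8,9,10]=1
  size 4 → [5,8,9,10]=1  [7,8,9,10]=1
  size 5 → [4,5,8,9,10]=1  [5,7,8,9,10]=2  [6,7,8,9,10]=1
  size 6 → [3,4,5,8,9,10]=1  [4,5,7,8,9,10]=3  [5,6,7,8,9,10]=3
  size 7 → [3,4,5,7,8,9,10]=4  [4,5,6,7,8,9,10]=6
  size 8 → [3,4,5,6,7,8,9,10]=10
  size 9 → [2,3,4,5,6,7,8,9,10]=10
  first=0(u) contributes 10

10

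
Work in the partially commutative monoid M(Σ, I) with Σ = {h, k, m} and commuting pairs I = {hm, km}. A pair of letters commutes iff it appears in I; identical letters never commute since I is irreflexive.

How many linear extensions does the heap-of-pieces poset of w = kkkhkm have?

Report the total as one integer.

6

0(k) covers ∅
1(k) covers 0:k
2(k) covers 1:k
3(h) covers 2:k
4(k) covers 3:h
5(m) covers ∅
floor of heap: 0:k, 5:m
completions by unplaced set U, small U first (add the entries for U minus each lowest piece of U):
  |U|=1: {4}:1  {5}:1
  |U|=2: {3,4}:1  {4,5}:2
  |U|=3: {2,3,4}:1  {3,4,5}:3
  |U|=4: {1,2,3,4}:1  {2,3,4,5}:4
  start at 0(k): 5
  start at 5(m): 1
sum over floor = 6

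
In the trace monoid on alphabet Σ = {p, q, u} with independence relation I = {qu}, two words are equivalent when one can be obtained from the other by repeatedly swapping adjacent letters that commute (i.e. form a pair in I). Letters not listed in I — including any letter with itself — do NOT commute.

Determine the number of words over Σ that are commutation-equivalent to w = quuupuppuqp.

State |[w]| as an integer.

piece 0:q — minimal
piece 1:u — minimal
piece 2:u rests on {1:u}
piece 3:u rests on {2:u}
piece 4:p rests on {0:q, 3:u}
piece 5:u rests on {4:p}
piece 6:p rests on {5:u}
piece 7:p rests on {6:p}
piece 8:u rests on {7:p}
piece 9:q rests on {7:p}
piece 10:p rests on {8:u, 9:q}
minimal pieces: {0:q, 1:u}
ways to finish when only these pieces remain (= sum over removing one remaining piece with nothing left below it):
  1 left: {10}→1
  2 left: {8,10}→1  {9,10}→1
  3 left: {8,9,10}→2
  4 left: {7,8,9,10}→2
  5 left: {6,7,8,9,10}→2
  6 left: {5,6,7,8,9,10}→2
  7 left: {4,5,6,7,8,9,10}→2
  8 left: {0,4,5,6,7,8,9,10}→2  {3,4,5,6,7,8,9,10}→2
  9 left: {0,3,4,5,6,7,8,9,10}→4  {2,3,4,5,6,7,8,9,10}→2
  placing 0:q first → 2 extensions
  placing 1:u first → 6 extensions
total linear extensions = 8

8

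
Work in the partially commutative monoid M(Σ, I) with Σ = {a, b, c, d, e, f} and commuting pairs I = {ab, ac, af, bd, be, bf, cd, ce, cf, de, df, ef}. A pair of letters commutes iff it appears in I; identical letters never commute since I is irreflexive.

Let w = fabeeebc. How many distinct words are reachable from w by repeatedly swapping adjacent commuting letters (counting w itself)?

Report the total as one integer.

#0=f has no predecessor
#1=a has no predecessor
#2=b has no predecessor
#3=e depends on [1:a]
#4=e depends on [3:e]
#5=e depends on [4:e]
#6=b depends on [2:b]
#7=c depends on [6:b]
sources: [0:f, 1:a, 2:b]
N(rest) = Σ N(rest − s) over sources s of rest; N(one piece) = 1:
  size 1 → [0]=1  [5]=1  [7]=1
  size 2 → [0,5]=2  [0,7]=2  [4,5]=1  [5,7]=2  [6,7]=1
  size 3 → [0,4,5]=3  [0,5,7]=6  [0,6,7]=3  [2,6,7]=1  [3,4,5]=1  [4,5,7]=3  [5,6,7]=3
  size 4 → [0,2,6,7]=4  [0,3,4,5]=4  [0,4,5,7]=12  [0,5,6,7]=12  [1,3,4,5]=1  [2,5,6,7]=4  [3,4,5,7]=4  [4,5,6,7]=6
  size 5 → [0,1,3,4,5]=5  [0,2,5,6,7]=20  [0,3,4,5,7]=20  [0,4,5,6,7]=30  [1,3,4,5,7]=5  [2,4,5,6,7]=10  [3,4,5,6,7]=10
  size 6 → [0,1,3,4,5,7]=30  [0,2,4,5,6,7]=60  [0,3,4,5,6,7]=60  [1,3,4,5,6,7]=15  [2,3,4,5,6,7]=20
  first=0(f) contributes 35
  first=1(a) contributes 140
  first=2(b) contributes 105
|[w]| = 280

280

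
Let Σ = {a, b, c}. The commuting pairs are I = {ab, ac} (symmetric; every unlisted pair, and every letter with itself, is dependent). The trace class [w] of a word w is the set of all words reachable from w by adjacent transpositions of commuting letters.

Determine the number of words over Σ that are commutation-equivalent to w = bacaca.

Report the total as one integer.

piece 0:b — minimal
piece 1:a — minimal
piece 2:c rests on {0:b}
piece 3:a rests on {1:a}
piece 4:c rests on {2:c}
piece 5:a rests on {3:a}
minimal pieces: {0:b, 1:a}
ways to finish when only these pieces remain (= sum over removing one remaining piece with nothing left below it):
  1 left: {4}→1  {5}→1
  2 left: {2,4}→1  {3,5}→1  {4,5}→2
  3 left: {0,2,4}→1  {1,3,5}→1  {2,4,5}→3  {3,4,5}→3
  4 left: {0,2,4,5}→4  {1,3,4,5}→4  {2,3,4,5}→6
  placing 0:b first → 10 extensions
  placing 1:a first → 10 extensions
total linear extensions = 20

20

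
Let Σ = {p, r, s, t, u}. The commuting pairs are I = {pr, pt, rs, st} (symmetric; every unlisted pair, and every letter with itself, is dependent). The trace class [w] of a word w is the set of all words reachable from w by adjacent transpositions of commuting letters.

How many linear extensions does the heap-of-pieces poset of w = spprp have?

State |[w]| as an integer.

piece 0:s — minimal
piece 1:p rests on {0:s}
piece 2:p rests on {1:p}
piece 3:r — minimal
piece 4:p rests on {2:p}
minimal pieces: {0:s, 3:r}
ways to finish when only these pieces remain (= sum over removing one remaining piece with nothing left below it):
  1 left: {3}→1  {4}→1
  2 left: {2,4}→1  {3,4}→2
  3 left: {1,2,4}→1  {2,3,4}→3
  placing 0:s first → 4 extensions
  placing 3:r first → 1 extensions
total linear extensions = 5

5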